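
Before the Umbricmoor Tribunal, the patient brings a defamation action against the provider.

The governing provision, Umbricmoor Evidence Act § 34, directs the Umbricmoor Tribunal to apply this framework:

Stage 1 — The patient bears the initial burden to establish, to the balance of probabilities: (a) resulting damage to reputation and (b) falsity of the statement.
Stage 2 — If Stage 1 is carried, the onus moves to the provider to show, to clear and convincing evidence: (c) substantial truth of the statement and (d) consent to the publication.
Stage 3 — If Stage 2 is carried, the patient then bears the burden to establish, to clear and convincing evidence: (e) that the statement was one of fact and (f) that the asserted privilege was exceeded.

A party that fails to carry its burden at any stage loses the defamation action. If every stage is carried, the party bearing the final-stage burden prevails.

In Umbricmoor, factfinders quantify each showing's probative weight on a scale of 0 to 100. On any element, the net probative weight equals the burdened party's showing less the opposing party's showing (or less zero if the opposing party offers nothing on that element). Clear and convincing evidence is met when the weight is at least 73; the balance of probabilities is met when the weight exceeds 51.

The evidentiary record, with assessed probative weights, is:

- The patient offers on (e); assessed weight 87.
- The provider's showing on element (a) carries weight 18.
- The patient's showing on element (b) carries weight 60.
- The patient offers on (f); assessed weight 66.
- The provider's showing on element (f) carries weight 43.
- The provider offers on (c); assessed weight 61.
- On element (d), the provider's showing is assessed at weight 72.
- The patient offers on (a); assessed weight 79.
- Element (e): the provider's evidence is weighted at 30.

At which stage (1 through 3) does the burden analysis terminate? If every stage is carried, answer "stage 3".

Stage 1 (patient, the balance of probabilities, weight exceeds 51): (a) net 79−18=61 > 51 — meets; (b) 60 > 51 — meets.
  Stage 1 is satisfied; the onus moves to the provider.
Stage 2 (provider, clear and convincing evidence, weight is at least 73): (c) 61 < 73 — fails; (d) 72 < 73 — fails.
  Stage 2 not carried; the provider fails its burden.
The patient prevails.

stage 2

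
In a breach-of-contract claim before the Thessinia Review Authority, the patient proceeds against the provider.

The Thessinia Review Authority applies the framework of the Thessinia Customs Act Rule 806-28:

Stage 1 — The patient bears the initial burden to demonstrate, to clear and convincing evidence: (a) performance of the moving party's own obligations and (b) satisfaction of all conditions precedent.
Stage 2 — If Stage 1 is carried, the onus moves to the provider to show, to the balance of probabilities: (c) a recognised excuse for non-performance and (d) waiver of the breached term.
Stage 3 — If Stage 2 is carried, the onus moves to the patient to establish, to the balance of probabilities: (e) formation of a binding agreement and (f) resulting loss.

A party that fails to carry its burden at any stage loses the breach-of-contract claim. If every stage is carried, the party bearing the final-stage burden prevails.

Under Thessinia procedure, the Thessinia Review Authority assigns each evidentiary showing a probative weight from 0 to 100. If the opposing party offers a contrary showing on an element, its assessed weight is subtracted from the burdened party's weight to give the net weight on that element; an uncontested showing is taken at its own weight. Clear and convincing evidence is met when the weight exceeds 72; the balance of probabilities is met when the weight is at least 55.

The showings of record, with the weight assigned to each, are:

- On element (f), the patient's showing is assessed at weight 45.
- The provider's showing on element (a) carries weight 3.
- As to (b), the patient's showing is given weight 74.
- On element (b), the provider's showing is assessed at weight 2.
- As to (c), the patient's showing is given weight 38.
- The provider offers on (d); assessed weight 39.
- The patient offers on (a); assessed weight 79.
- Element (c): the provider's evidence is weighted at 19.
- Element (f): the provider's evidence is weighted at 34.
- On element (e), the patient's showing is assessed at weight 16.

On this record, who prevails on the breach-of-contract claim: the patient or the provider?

Stage 1 (patient, clear and convincing evidence, weight exceeds 72): (a) net 79−3=76 > 72 — meets; (b) net 74−2=72 ≤ 72 — fails.
  The patient does not carry Stage 1.
The provider prevails.

provider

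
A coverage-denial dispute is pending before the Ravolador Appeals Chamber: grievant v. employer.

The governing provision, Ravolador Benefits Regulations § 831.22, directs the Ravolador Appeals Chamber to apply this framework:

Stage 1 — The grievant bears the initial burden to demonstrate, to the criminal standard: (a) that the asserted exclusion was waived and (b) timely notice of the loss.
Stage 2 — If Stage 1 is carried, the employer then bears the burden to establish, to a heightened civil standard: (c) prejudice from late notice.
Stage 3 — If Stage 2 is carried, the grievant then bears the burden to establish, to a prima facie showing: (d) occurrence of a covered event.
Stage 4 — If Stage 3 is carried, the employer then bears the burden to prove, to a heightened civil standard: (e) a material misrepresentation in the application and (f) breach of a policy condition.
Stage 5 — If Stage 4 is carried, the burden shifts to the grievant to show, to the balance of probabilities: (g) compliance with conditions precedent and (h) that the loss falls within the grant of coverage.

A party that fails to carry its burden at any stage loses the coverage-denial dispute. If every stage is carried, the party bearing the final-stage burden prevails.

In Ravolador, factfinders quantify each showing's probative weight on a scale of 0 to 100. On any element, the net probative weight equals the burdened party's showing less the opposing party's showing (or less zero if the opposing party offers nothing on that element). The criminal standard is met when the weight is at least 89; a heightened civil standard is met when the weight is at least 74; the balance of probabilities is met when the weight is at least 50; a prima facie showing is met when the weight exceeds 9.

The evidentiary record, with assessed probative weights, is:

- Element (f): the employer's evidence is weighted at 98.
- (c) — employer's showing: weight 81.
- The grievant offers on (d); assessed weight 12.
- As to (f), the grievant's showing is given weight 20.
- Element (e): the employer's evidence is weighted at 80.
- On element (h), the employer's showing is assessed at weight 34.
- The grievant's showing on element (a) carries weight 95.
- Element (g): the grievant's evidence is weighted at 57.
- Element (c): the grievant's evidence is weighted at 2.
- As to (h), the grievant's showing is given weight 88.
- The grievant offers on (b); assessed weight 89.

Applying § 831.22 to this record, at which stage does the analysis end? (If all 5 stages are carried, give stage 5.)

At Stage 1 the grievant must meet the criminal standard (weight is at least 89): on (a) the weight is 95, which does reach 89, so (a) meets the standard; on (b) the weight is 89, which does reach 89, so (b) meets the standard.
  All elements met. The burden passes to the employer.
At Stage 2 the employer must meet a heightened civil standard (weight is at least 74): on (c) the weight is 81 less the opposing 2 gives net 79, ≥ 74, so (c) meets the standard.
  All elements met. The burden passes to the grievant.
At Stage 3 the grievant must meet a prima facie showing (weight exceeds 9): on (d) the weight is 12, which does exceed 9, so (d) meets the standard.
  Stage 3 is satisfied; the onus moves to the employer.
At Stage 4 the employer must meet a heightened civil standard (weight is at least 74): on (e) the weight is 80, ≥ 74, so (e) meets the standard; on (f) the weight is 98 less the opposing 20 gives net 78, which does reach 74, so (f) meets the standard.
  The employer carries Stage 4; the grievant now bears the burden.
At Stage 5 the grievant must meet the balance of probabilities (weight is at least 50): on (g) the weight is 57, which does reach 50, so (g) meets the standard; on (h) the weight is 88 less the opposing 34 gives net 54, ≥ 50, so (h) meets the standard.
  All elements met at the final stage.
All stages carried — the grievant prevails.

stage 5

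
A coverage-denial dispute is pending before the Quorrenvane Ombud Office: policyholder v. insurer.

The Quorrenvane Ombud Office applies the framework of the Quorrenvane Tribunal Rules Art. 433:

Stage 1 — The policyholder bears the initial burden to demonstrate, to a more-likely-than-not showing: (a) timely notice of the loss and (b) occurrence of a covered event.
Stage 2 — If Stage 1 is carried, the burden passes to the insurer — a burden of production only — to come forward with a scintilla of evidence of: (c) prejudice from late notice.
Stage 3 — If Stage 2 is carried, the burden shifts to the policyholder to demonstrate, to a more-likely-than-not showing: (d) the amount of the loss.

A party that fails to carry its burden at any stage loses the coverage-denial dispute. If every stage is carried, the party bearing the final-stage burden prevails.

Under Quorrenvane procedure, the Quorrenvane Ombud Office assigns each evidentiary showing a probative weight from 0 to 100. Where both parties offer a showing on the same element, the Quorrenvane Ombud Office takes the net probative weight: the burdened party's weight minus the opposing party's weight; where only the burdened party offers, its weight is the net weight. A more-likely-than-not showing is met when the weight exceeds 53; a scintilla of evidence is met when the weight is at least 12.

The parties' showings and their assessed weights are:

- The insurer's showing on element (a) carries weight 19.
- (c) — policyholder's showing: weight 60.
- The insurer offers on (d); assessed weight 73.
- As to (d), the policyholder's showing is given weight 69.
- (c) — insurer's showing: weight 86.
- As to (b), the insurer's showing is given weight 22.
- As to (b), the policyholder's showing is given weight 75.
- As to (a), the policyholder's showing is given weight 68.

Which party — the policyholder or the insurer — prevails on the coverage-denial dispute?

Stage 1 — burden on policyholder; standard: a more-likely-than-not showing (weight exceeds 53).
    (a): 68 − 19 = 49 ≤ 53 [not met]
    (b): 75 − 22 = 53 ≤ 53 [not met]
  Stage 1 not carried; the policyholder fails its burden.
So the insurer prevails.

insurer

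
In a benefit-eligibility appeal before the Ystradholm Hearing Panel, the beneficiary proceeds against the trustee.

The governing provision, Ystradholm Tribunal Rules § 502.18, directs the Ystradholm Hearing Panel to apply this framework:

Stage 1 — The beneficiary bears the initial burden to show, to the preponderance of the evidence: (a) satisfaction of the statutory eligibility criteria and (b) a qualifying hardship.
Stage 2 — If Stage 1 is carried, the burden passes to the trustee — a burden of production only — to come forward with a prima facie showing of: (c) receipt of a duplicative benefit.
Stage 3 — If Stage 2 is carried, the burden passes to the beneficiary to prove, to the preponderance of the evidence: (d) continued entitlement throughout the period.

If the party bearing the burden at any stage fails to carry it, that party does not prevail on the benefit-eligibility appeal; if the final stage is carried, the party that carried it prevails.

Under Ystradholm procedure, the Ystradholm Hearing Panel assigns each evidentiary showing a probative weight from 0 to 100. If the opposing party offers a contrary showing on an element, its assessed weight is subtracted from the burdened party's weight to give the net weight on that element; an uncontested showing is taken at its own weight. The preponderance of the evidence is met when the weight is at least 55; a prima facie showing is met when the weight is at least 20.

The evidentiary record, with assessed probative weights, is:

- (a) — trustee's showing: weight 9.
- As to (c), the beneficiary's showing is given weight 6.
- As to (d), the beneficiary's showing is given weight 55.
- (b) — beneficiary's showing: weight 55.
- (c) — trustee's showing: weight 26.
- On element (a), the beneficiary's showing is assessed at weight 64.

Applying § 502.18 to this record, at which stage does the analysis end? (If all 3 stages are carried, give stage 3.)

stage 3

Stage 1 — burden on beneficiary; standard: the preponderance of the evidence (weight is at least 55).
    (a): 64 − 9 = 55 ≥ 55 [met]
    (b): 55 ≥ 55 [met]
  Stage 1 carried; the burden shifts to the trustee.
Stage 2 — burden on trustee; standard: a prima facie showing (weight is at least 20).
    (c): 26 − 6 = 20 ≥ 20 [met]
  All elements met. The burden passes to the beneficiary.
Stage 3 — burden on beneficiary; standard: the preponderance of the evidence (weight is at least 55).
    (d): 55 ≥ 55 [met]
  All elements met at the final stage.
With every stage satisfied, the beneficiary prevails.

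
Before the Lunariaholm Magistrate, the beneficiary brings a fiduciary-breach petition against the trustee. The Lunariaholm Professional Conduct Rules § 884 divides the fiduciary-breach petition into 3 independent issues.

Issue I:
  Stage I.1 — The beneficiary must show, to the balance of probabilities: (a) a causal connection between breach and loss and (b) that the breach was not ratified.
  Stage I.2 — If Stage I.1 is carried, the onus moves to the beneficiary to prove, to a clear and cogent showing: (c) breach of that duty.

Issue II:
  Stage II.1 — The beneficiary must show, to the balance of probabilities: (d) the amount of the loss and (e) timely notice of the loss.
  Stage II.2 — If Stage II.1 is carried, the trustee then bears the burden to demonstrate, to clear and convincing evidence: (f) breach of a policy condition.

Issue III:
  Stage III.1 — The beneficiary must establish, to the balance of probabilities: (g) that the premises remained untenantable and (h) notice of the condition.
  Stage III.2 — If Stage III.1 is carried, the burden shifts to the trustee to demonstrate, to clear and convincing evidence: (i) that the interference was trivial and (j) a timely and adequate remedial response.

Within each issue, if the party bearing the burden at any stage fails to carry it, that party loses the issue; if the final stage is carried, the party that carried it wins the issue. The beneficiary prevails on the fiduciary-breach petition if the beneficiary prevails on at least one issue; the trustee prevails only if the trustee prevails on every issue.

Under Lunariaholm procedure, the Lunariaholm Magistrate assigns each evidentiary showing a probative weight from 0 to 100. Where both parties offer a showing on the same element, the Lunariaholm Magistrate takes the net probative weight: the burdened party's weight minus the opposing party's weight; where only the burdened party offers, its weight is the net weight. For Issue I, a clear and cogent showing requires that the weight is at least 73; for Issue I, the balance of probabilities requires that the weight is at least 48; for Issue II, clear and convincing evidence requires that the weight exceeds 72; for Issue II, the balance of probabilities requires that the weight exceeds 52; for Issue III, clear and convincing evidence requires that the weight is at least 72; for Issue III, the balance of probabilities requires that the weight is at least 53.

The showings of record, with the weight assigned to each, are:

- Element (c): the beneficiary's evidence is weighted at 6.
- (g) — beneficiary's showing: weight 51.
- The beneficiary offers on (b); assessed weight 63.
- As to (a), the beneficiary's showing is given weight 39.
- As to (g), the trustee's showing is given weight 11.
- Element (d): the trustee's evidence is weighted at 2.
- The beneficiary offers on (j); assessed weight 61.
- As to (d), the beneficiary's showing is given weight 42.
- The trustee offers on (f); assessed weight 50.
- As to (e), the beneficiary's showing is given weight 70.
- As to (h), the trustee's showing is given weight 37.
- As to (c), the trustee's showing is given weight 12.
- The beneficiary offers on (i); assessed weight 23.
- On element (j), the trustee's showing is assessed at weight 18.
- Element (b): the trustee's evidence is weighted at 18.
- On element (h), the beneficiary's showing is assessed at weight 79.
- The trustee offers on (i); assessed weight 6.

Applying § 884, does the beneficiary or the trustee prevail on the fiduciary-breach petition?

trustee

— Issue I —
At Stage I.1 the beneficiary must meet the balance of probabilities (weight is at least 48): on (a) the weight is 39, which does not reach 48, so (a) does not meet the standard; on (b) the weight is 63 less the opposing 18 gives net 45, which does not reach 48, so (b) does not meet the standard.
  Stage I.1 not carried; the beneficiary fails its burden.
The analysis ends at Stage I.1; the trustee prevails on this issue.
— Issue II —
Stage II.1 (beneficiary, the balance of probabilities, weight exceeds 52): (d) net 42−2=40 ≤ 52 — fails; (e) 70 > 52 — meets.
  Stage II.1 not carried; the beneficiary fails its burden.
The trustee prevails on this issue.
— Issue III —
At Stage III.1 the beneficiary must meet the balance of probabilities (weight is at least 53): on (g) the weight is 51 less the opposing 11 gives net 40, which does not reach 53, so (g) does not meet the standard; on (h) the weight is 79 less the opposing 37 gives net 42, which does not reach 53, so (h) does not meet the standard.
  Stage III.1 not carried; the beneficiary fails its burden.
The analysis ends at Stage III.1; the trustee prevails on this issue.
Per-issue: Issue I → trustee; Issue II → trustee; Issue III → trustee. The beneficiary must prevail on at least one issue; overall, the trustee prevails.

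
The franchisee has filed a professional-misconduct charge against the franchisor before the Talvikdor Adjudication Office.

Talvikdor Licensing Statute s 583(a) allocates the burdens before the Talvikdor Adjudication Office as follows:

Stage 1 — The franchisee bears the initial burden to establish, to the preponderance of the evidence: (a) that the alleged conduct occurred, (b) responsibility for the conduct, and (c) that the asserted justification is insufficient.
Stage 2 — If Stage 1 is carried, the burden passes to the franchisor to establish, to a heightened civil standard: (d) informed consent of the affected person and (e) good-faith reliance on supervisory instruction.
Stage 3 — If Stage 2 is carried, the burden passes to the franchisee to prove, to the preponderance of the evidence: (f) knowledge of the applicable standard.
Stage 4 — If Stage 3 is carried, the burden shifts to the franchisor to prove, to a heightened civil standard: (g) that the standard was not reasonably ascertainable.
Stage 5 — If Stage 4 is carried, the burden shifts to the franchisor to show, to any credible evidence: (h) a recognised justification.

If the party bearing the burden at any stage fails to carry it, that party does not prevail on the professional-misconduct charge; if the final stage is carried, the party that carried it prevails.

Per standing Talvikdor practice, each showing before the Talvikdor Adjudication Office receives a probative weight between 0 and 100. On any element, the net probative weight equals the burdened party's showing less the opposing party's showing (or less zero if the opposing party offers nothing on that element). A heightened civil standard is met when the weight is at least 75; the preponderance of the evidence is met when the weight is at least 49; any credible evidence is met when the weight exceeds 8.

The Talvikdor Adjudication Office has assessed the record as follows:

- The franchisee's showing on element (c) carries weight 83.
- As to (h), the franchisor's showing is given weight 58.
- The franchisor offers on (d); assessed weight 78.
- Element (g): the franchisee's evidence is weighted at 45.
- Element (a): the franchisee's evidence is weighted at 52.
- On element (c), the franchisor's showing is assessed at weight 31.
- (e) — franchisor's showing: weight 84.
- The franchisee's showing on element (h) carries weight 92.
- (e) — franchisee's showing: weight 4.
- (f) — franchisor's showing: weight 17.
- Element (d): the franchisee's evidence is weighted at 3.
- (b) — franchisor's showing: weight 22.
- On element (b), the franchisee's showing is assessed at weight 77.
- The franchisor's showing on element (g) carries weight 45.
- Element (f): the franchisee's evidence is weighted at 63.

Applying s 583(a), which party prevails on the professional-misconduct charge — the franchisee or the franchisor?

At Stage 1 the franchisee must meet the preponderance of the evidence (weight is at least 49): on (a) the weight is 52, ≥ 49, so (a) meets the standard; on (b) the weight is 77 less the opposing 22 gives net 55, ≥ 49, so (b) meets the standard; on (c) the weight is 83 less the opposing 31 gives net 52, ≥ 49, so (c) meets the standard.
  The franchisee carries Stage 1; the franchisor now bears the burden.
At Stage 2 the franchisor must meet a heightened civil standard (weight is at least 75): on (d) the weight is 78 less the opposing 3 gives net 75, ≥ 75, so (d) meets the standard; on (e) the weight is 84 less the opposing 4 gives net 80, ≥ 75, so (e) meets the standard.
  Stage 2 carried; the burden shifts to the franchisee.
At Stage 3 the franchisee must meet the preponderance of the evidence (weight is at least 49): on (f) the weight is 63 less the opposing 17 gives net 46, < 49, so (f) does not meet the standard.
  The franchisee does not carry Stage 3.
So the franchisor prevails.

franchisor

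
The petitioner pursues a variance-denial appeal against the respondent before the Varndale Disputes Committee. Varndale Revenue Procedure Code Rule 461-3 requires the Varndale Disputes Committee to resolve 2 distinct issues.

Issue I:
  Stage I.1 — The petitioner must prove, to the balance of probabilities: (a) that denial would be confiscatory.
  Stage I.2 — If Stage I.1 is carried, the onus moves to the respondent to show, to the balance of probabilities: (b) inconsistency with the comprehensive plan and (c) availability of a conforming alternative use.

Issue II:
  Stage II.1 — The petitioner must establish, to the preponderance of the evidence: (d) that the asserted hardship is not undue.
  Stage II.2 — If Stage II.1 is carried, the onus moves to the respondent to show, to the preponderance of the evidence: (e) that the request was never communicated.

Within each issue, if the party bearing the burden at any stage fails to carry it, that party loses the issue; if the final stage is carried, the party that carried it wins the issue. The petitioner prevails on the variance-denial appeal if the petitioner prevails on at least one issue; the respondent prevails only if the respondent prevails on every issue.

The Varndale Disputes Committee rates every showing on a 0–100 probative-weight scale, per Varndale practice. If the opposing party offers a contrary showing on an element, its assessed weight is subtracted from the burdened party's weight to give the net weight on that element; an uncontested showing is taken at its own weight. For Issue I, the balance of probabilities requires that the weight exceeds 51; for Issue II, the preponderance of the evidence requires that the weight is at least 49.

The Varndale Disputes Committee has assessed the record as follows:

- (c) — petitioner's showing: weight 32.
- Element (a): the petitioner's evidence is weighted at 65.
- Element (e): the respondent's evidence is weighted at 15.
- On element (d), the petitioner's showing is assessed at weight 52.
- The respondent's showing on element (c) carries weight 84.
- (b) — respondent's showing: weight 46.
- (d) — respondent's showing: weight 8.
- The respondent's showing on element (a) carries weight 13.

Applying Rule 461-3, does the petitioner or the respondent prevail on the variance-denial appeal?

— Issue I —
Stage I.1 (petitioner, the balance of probabilities, weight exceeds 51): (a) net 65−13=52 > 51 — meets.
  Stage I.1 carried; the burden shifts to the respondent.
Stage I.2 (respondent, the balance of probabilities, weight exceeds 51): (b) 46 ≤ 51 — fails; (c) net 84−32=52 > 51 — meets.
  The respondent does not carry Stage I.2.
The petitioner prevails on this issue.
— Issue II —
Stage II.1 — burden on petitioner; standard: the preponderance of the evidence (weight is at least 49).
    (d): 52 − 8 = 44 < 49 [not met]
  The petitioner does not carry Stage II.1.
The analysis ends at Stage II.1; the respondent prevails on this issue.
Per-issue: Issue I → petitioner; Issue II → respondent. The petitioner must prevail on at least one issue; overall, the petitioner prevails.

petitioner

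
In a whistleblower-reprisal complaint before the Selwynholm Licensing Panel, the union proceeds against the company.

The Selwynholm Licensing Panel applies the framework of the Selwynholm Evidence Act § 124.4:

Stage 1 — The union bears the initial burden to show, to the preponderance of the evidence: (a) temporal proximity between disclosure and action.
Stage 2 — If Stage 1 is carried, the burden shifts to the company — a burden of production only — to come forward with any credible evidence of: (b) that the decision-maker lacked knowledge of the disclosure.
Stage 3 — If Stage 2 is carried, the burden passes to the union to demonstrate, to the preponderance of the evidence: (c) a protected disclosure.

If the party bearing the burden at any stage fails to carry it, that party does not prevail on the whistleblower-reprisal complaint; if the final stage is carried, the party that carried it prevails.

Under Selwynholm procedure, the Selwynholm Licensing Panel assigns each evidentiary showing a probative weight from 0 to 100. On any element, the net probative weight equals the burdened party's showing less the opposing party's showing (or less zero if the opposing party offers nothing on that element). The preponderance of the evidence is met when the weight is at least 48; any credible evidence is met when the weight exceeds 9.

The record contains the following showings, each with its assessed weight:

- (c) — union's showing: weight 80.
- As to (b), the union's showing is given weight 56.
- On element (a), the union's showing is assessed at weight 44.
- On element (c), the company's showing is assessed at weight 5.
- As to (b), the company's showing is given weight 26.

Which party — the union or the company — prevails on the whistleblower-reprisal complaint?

Stage 1 (union, the preponderance of the evidence, weight is at least 48): (a) 44 < 48 — fails.
  The union does not carry Stage 1.
So the company prevails.

company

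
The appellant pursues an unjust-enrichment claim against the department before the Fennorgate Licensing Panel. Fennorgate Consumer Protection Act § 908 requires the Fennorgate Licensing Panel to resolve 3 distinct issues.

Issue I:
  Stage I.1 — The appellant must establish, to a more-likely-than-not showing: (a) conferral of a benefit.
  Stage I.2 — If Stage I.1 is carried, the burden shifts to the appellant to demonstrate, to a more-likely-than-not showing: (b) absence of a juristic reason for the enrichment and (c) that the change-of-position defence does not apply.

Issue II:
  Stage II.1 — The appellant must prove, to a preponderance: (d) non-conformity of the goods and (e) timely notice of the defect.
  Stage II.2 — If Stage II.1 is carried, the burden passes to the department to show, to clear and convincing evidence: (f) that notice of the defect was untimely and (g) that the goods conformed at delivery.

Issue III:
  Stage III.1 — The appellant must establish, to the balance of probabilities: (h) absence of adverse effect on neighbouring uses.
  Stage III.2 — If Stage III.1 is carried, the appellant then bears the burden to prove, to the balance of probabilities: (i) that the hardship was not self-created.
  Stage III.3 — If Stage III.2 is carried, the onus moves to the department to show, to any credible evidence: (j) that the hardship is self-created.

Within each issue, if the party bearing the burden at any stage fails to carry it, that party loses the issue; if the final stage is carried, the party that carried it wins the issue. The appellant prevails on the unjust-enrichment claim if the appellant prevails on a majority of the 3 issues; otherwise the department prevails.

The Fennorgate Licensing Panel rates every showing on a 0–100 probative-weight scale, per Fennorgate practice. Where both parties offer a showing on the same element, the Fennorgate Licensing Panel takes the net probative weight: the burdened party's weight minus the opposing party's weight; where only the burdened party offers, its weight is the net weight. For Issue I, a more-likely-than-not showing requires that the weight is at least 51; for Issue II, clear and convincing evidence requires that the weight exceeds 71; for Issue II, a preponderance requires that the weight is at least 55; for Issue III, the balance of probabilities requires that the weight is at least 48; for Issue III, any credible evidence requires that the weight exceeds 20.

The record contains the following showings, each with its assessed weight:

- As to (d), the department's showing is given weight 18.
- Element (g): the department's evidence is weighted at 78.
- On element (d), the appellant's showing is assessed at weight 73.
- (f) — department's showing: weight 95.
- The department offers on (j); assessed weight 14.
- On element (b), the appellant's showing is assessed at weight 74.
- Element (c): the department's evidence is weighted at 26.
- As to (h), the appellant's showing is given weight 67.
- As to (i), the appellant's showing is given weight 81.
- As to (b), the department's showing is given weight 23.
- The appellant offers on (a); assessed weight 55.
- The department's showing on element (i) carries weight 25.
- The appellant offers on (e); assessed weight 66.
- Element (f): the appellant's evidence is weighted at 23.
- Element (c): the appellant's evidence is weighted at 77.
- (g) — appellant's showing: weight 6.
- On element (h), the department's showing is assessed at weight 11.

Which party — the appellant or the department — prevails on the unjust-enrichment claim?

— Issue I —
Stage I.1 — burden on appellant; standard: a more-likely-than-not showing (weight is at least 51).
    (a): 55 ≥ 51 [met]
  Stage I.1 carried; the burden remains with the appellant.
Stage I.2 — burden on appellant; standard: a more-likely-than-not showing (weight is at least 51).
    (b): 74 − 23 = 51 ≥ 51 [met]
    (c): 77 − 26 = 51 ≥ 51 [met]
  The appellant carries the last stage.
All stages carried — the appellant prevails on this issue.
— Issue II —
Stage II.1 — burden on appellant; standard: a preponderance (weight is at least 55).
    (d): 73 − 18 = 55 ≥ 55 [met]
    (e): 66 ≥ 55 [met]
  Stage II.1 is satisfied; the onus moves to the department.
Stage II.2 — burden on department; standard: clear and convincing evidence (weight exceeds 71).
    (f): 95 − 23 = 72 > 71 [met]
    (g): 78 − 6 = 72 > 71 [met]
  The department carries the last stage.
Every stage carried; the department prevails on this issue.
— Issue III —
At Stage III.1 the appellant must meet the balance of probabilities (weight is at least 48): on (h) the weight is 67 less the opposing 11 gives net 56, ≥ 48, so (h) meets the standard.
  Stage III.1 carried; the burden remains with the appellant.
At Stage III.2 the appellant must meet the balance of probabilities (weight is at least 48): on (i) the weight is 81 less the opposing 25 gives net 56, which does reach 48, so (i) meets the standard.
  All elements met. The burden passes to the department.
At Stage III.3 the department must meet any credible evidence (weight exceeds 20): on (j) the weight is 14, which does not exceed 20, so (j) does not meet the standard.
  The department does not carry Stage III.3.
The analysis ends at Stage III.3; the appellant prevails on this issue.
Per-issue: Issue I → appellant; Issue II → department; Issue III → appellant. The appellant must prevail on a majority of issues; overall, the appellant prevails.

appellant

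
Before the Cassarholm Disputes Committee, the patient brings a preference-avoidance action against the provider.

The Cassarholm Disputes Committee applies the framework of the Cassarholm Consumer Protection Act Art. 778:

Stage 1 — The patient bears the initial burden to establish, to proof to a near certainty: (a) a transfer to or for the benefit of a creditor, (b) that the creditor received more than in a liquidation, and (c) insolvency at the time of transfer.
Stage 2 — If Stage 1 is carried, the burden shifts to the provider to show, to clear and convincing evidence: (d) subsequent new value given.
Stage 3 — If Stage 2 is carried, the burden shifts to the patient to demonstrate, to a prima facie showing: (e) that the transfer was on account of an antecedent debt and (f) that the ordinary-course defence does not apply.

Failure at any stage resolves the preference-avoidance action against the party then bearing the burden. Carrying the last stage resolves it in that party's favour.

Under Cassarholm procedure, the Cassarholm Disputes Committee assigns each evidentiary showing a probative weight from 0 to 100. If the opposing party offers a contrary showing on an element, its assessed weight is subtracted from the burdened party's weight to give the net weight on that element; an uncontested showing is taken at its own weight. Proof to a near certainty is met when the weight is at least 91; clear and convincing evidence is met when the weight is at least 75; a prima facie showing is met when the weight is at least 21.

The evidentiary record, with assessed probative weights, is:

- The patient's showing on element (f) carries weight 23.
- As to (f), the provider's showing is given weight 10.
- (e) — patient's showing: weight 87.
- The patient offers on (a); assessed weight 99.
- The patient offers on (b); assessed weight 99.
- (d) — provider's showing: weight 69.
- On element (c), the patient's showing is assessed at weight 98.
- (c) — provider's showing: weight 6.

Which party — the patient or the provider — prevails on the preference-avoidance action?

patient

At Stage 1 the patient must meet proof to a near certainty (weight is at least 91): on (a) the weight is 99, ≥ 91, so (a) meets the standard; on (b) the weight is 99, ≥ 91, so (b) meets the standard; on (c) the weight is 98 less the opposing 6 gives net 92, which does reach 91, so (c) meets the standard.
  The patient carries Stage 1; the provider now bears the burden.
At Stage 2 the provider must meet clear and convincing evidence (weight is at least 75): on (d) the weight is 69, < 75, so (d) does not meet the standard.
  The provider does not carry Stage 2.
So the patient prevails.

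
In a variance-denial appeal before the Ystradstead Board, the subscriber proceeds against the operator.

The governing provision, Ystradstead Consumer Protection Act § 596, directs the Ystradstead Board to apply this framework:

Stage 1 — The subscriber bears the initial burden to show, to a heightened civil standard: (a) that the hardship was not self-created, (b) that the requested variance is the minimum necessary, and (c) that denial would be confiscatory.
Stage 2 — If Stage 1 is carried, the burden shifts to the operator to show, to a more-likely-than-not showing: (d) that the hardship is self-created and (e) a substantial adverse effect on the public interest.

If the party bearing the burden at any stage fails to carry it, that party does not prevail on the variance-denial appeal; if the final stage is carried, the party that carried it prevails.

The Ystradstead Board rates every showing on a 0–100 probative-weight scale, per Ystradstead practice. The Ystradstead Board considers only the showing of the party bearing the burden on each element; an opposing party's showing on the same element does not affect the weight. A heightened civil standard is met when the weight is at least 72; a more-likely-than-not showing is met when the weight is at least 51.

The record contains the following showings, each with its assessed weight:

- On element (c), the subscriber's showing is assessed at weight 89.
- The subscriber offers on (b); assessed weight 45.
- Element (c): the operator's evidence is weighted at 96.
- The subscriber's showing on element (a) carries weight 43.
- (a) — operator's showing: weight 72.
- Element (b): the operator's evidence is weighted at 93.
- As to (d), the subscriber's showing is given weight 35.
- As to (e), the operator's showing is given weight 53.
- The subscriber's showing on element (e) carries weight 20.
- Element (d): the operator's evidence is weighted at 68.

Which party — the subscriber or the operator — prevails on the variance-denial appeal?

At Stage 1 the subscriber must meet a heightened civil standard (weight is at least 72): on (a) the weight is 43 (the operator's 72 is given no effect), < 72, so (a) does not meet the standard; on (b) the weight is 45 (the operator's 93 is given no effect), which does not reach 72, so (b) does not meet the standard; on (c) the weight is 89 (the operator's 96 is given no effect), which does reach 72, so (c) meets the standard.
  Stage 1 not carried; the subscriber fails its burden.
So the operator prevails.

operator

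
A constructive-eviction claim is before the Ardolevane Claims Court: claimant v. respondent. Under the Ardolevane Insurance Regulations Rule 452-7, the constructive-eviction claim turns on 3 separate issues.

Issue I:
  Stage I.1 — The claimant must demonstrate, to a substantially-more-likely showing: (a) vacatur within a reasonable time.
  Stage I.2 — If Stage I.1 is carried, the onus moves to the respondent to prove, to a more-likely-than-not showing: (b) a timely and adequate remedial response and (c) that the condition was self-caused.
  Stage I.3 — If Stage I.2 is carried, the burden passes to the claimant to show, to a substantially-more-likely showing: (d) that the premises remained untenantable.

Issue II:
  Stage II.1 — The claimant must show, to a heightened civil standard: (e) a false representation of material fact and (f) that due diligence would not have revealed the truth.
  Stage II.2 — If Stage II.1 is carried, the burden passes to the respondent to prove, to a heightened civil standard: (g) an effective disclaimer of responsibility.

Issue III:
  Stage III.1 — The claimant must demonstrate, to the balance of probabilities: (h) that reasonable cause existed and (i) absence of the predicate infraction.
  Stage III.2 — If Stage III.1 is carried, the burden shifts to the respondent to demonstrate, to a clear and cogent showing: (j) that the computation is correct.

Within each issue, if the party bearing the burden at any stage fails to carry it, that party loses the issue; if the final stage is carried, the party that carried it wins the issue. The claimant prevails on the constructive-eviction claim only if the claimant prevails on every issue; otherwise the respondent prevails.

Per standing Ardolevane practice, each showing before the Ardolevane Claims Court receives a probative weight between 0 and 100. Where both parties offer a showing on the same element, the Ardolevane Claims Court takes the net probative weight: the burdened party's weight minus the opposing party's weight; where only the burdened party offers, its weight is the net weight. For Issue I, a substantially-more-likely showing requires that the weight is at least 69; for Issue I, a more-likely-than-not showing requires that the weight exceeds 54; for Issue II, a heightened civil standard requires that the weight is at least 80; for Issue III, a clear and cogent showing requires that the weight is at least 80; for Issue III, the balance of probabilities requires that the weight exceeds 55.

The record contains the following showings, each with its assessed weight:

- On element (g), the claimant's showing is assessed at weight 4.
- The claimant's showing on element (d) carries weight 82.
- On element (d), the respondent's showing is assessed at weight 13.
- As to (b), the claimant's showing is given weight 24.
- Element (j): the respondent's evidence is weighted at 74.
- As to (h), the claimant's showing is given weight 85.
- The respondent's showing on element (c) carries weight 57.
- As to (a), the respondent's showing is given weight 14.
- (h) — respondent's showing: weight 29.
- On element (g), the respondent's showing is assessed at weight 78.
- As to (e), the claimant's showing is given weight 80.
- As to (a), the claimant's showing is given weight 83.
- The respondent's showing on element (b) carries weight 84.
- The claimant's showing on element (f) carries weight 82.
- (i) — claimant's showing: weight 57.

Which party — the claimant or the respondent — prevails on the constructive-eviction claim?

— Issue I —
Stage I.1 (claimant, a substantially-more-likely showing, weight is at least 69): (a) net 83−14=69 ≥ 69 — meets.
  All elements met. The burden passes to the respondent.
Stage I.2 (respondent, a more-likely-than-not showing, weight exceeds 54): (b) net 84−24=60 > 54 — meets; (c) 57 > 54 — meets.
  All elements met. The burden passes to the claimant.
Stage I.3 (claimant, a substantially-more-likely showing, weight is at least 69): (d) net 82−13=69 ≥ 69 — meets.
  The claimant carries the last stage.
With every stage satisfied, the claimant prevails on this issue.
— Issue II —
Stage II.1 (claimant, a heightened civil standard, weight is at least 80): (e) 80 ≥ 80 — meets; (f) 82 ≥ 80 — meets.
  All elements met. The burden passes to the respondent.
Stage II.2 (respondent, a heightened civil standard, weight is at least 80): (g) net 78−4=74 < 80 — fails.
  Not every element is met, so the respondent fails to carry Stage II.2.
The analysis ends at Stage II.2; the claimant prevails on this issue.
— Issue III —
At Stage III.1 the claimant must meet the balance of probabilities (weight exceeds 55): on (h) the weight is 85 less the opposing 29 gives net 56, which does exceed 55, so (h) meets the standard; on (i) the weight is 57, which does exceed 55, so (i) meets the standard.
  All elements met. The burden passes to the respondent.
At Stage III.2 the respondent must meet a clear and cogent showing (weight is at least 80): on (j) the weight is 74, which does not reach 80, so (j) does not meet the standard.
  The respondent does not carry Stage III.2.
So the claimant prevails on this issue.
Per-issue: Issue I → claimant; Issue II → claimant; Issue III → claimant. The claimant must prevail on every issue; overall, the claimant prevails.

claimant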